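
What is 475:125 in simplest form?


GCD(475, 125) = 25
475/25 : 125/25
= 19:5

19:5


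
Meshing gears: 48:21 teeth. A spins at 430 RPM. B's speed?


Gear ratio = 48:21 = 16:7
RPM_B = RPM_A × (teeth_A / teeth_B)
= 430 × (48/21)
= 982.9 RPM

982.9 RPM


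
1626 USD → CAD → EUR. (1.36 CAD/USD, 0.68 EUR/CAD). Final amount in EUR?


Step 1: 1626 USD × 1.36 = 2211.36 CAD
Step 2: 2211.36 CAD × 0.68 = 1503.72 EUR
Implied rate USD→EUR = 1.36 × 0.68 = 0.9248
= 1503.72 EUR

1503.72 EUR


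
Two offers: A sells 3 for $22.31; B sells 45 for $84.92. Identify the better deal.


Deal A: $22.31/3 = $7.4367/unit
Deal B: $84.92/45 = $1.8871/unit
B is cheaper per unit
= Deal B

Deal B


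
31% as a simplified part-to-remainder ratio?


31% means 31 parts out of 100; remainder = 69
Part : remainder = 31:69
GCD = 1
= 31:69

31:69


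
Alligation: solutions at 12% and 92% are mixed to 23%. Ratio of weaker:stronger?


Let x parts of 12% mix with y parts of 92%.
12x + 92y = 23(x + y)
12x + 92y = 23x + 23y
x(12 - 23) = y(23 - 92)
x/y = (92 - 23)/(23 - 12) = 69/11
Simplify: 69:11
= 69:11

69:11


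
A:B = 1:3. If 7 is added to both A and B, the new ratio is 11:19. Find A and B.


Let A = 1k, B = 3k.
(1k + 7) / (3k + 7) = 11/19
Cross-multiply: 19(1k + 7) = 11(3k + 7)
19k + 133 = 33k + 77
19k - 33k = 77 - 133
-14k = -56
k = -56/-14 = 4
A = 1×4 = 4, B = 3×4 = 12
= A = 4, B = 12

A = 4, B = 12


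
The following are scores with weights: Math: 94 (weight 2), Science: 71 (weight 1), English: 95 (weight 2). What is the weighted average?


Numerator = 94×2 + 71×1 + 95×2
= 188 + 71 + 190
= 449
Total weight = 5
Weighted avg = 449/5
= 89.80

89.80


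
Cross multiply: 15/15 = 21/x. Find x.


Cross multiply: 15 × x = 15 × 21
15x = 315
x = 315 / 15
= 21.00

21.00


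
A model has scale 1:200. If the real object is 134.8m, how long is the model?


Model size = real / scale
= 134.8 / 200
= 0.6740 m

0.6740 m


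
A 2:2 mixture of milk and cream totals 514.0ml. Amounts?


Total parts = 2 + 2 = 4
milk: 514.0 × 2/4 = 257.0ml
cream: 514.0 × 2/4 = 257.0ml
= 257.0ml and 257.0ml

257.0ml and 257.0ml


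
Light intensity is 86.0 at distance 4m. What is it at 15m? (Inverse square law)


I₁d₁² = I₂d₂²
I₂ = I₁ × (d₁/d₂)²
= 86.0 × (4/15)²
= 86.0 × 16/225
= 1376/225
≈ 6.1156

6.1156


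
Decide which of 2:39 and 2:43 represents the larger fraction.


2/39 = 0.0513
2/43 = 0.0465
0.0513 > 0.0465, so 2:39 is greater
= 2:39

2:39


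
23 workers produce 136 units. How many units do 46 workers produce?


Direct proportion: y/x = constant
k = 136/23 ≈ 5.9130
y₂ = k × 46 = 136 × 46 / 23 = 6256/23
= 272.00

272.00


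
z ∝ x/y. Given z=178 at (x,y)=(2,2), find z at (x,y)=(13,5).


z = k·x/y
Solve for k using the known point: k = z·y/x = 178×2/2 = 356/2 = 178.0000
Now evaluate at x=13, y=5:
z = k × 13 / 5 = (356 × 13) / (2 × 5) = 4628/10
= 462.8000

462.8000


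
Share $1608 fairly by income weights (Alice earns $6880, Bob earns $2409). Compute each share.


Total income = 6880 + 2409 = $9289
Alice: $1608 × 6880/9289 = $1190.98
Bob: $1608 × 2409/9289 = $417.02
= Alice: $1190.98, Bob: $417.02

Alice: $1190.98, Bob: $417.02


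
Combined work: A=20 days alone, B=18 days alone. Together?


Rate of A = 1/20 per day
Rate of B = 1/18 per day
Combined rate = 1/20 + 1/18 = 38/360 ≈ 0.1056 per day
Days = 1 / combined rate = 360/38
≈ 9.47 days

9.47 days


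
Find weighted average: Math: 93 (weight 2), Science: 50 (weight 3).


Numerator = 93×2 + 50×3
= 186 + 150
= 336
Total weight = 5
Weighted avg = 336/5
= 67.20

67.20


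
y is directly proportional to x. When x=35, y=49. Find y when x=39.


Direct proportion: y/x = constant
k = 49/35 = 1.4000
y₂ = k × 39 = 49 × 39 / 35 = 1911/35
= 54.60

54.60


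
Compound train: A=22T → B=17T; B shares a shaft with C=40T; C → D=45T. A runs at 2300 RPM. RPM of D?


Stage 1: RPM_B = RPM_A × t_A/t_B = 2300 × 22/17 = 50600/17 ≈ 2976.47
B and C share a shaft → RPM_C = RPM_B
Stage 2: RPM_D = RPM_C × t_C/t_D = RPM_A × (t_A×t_C)/(t_B×t_D)
Overall ratio = (22×40)/(17×45) = 880/765
RPM_D = 2300 × 880/765 = 2024000/765
≈ 2645.75 RPM

2645.75 RPM


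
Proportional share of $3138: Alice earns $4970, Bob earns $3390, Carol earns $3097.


Total income = 4970 + 3390 + 3097 = $11457
Alice: $3138 × 4970/11457 = $1361.25
Bob: $3138 × 3390/11457 = $928.50
Carol: $3138 × 3097/11457 = $848.25
= Alice: $1361.25, Bob: $928.50, Carol: $848.25

Alice: $1361.25, Bob: $928.50, Carol: $848.25


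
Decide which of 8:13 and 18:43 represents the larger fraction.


8/13 = 0.6154
18/43 = 0.4186
0.6154 > 0.4186, so 8:13 is greater
= 8:13

8:13


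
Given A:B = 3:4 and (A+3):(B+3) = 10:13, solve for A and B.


Let A = 3k, B = 4k.
(3k + 3) / (4k + 3) = 10/13
Cross-multiply: 13(3k + 3) = 10(4k + 3)
39k + 39 = 40k + 30
39k - 40k = 30 - 39
-1k = -9
k = -9/-1 = 9
A = 3×9 = 27, B = 4×9 = 36
= A = 27, B = 36

A = 27, B = 36


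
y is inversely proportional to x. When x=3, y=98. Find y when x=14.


Inverse proportion: x × y = constant
k = 3 × 98 = 294
y₂ = k / 14 = 294 / 14
= 21.00

21.00


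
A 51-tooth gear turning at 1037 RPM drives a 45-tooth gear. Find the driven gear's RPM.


Gear ratio = 51:45 = 17:15
RPM_B = RPM_A × (teeth_A / teeth_B)
= 1037 × (51/45)
= 1175.3 RPM

1175.3 RPM


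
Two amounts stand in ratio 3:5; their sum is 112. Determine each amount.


Let A = 3k, B = 5k.
3k + 5k = 112
8k = 112 → k = 112/8 = 14
A = 3×14 = 42, B = 5×14 = 70
= A = 42, B = 70

A = 42, B = 70


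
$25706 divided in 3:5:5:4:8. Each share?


Total parts = 3 + 5 + 5 + 4 + 8 = 25
Part 1: 25706 × 3/25 = 3084.72
Part 2: 25706 × 5/25 = 5141.20
Part 3: 25706 × 5/25 = 5141.20
Part 4: 25706 × 4/25 = 4112.96
Part 5: 25706 × 8/25 = 8225.92
= Part 1: $3084.72, Part 2: $5141.20, Part 3: $5141.20, Part 4: $4112.96, Part 5: $8225.92

Part 1: $3084.72, Part 2: $5141.20, Part 3: $5141.20, Part 4: $4112.96, Part 5: $8225.92


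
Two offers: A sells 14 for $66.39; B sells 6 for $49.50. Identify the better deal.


Deal A: $66.39/14 = $4.7421/unit
Deal B: $49.50/6 = $8.2500/unit
A is cheaper per unit
= Deal A

Deal A


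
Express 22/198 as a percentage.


Percentage = (part / whole) × 100
= (22 / 198) × 100
≈ 11.11%

11.11%


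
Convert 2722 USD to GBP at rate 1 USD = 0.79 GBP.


Amount × rate = 2722 × 0.79
= 2150.38 GBP

2150.38 GBP


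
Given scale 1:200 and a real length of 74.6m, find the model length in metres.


Model size = real / scale
= 74.6 / 200
= 0.3730 m

0.3730 m


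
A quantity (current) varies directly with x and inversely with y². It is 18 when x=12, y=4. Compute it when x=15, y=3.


z = k·x/y²
Solve for k using the known point: k = z·y²/x = 18×16/12 = 288/12 = 24.0000
Now evaluate at x=15, y=3:
z = k × 15 / 9 = (288 × 15) / (12 × 9) = 4320/108
= 40.0000

40.0000


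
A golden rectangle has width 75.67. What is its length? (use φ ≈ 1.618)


φ = (1 + √5) / 2 ≈ 1.618
Length = width × φ = 75.67 × 1.618 = 122.43406
≈ 122.43

122.43


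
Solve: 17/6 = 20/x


Cross multiply: 17 × x = 6 × 20
17x = 120
x = 120 / 17
= 7.06

7.06


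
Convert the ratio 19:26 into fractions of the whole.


Total parts = 19 + 26 = 45
First part: 19/45 = 19/45
Second part: 26/45 = 26/45
= 19/45 and 26/45

19/45 and 26/45


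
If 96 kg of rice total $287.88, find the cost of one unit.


Unit rate = total / quantity
= 287.88 / 96
= $3.00 per unit

$3.00 per unit


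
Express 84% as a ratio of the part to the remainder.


84% means 84 parts out of 100; remainder = 16
Part : remainder = 84:16
GCD = 4
= 21:4

21:4


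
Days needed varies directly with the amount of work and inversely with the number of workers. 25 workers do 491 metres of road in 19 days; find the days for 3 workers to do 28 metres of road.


Days ∝ work / workers, so d₂ = d₁ × (m₁/m₂) × (w₂/w₁)
Workers factor (inverse): 25/3 ≈ 8.3333
Work factor (direct): 28/491 ≈ 0.0570
d₂ = 19 × 25/3 × 28/491 = (19 × 25 × 28) / (3 × 491) = 13300/1473
≈ 9.03 days

9.03 days


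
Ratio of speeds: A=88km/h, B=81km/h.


Ratio = 88:81
GCD = 1
Simplified = 88:81
Time ratio (same distance) = 81:88
Speed ratio = 88:81

88:81


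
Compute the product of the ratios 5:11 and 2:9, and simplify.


Compound ratio = (5×2) : (11×9)
= 10:99
GCD = 1
= 10:99

10:99


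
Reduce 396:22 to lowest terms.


GCD(396, 22) = 22
396/22 : 22/22
= 18:1

18:1


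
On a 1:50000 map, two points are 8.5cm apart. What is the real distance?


Real distance = map distance × scale
= 8.5cm × 50000
= 425000 cm = 4250.0 m
= 4.250 km

4.250 km


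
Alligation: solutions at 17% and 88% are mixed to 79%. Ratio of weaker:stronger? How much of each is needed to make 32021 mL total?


Let x parts of 17% mix with y parts of 88%.
17x + 88y = 79(x + y)
17x + 88y = 79x + 79y
x(17 - 79) = y(79 - 88)
x/y = (88 - 79)/(79 - 17) = 9/62
Simplify: 9:62
Total parts = 71; one part = 32021/71 = 451.00 mL
17% solution: 9×451.00 = 4059.00 mL
88% solution: 62×451.00 = 27962.00 mL
= ratio 9:62; 4059.00 mL and 27962.00 mL

ratio 9:62; 4059.00 mL and 27962.00 mL


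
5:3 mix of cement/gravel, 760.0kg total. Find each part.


Total parts = 5 + 3 = 8
cement: 760.0 × 5/8 = 475.0kg
gravel: 760.0 × 3/8 = 285.0kg
= 475.0kg and 285.0kg

475.0kg and 285.0kg


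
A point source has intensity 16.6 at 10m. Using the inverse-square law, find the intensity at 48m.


I₁d₁² = I₂d₂²
I₂ = I₁ × (d₁/d₂)²
= 16.6 × (10/48)²
= 16.6 × 100/2304
= 1660/2304
≈ 0.7205

0.7205


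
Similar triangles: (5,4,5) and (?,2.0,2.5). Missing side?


Scale factor = 2.0/4 = 0.5
Missing side = 5 × 0.5
= 2.5

2.5


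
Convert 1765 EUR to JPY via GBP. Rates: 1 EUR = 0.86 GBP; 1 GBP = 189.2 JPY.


Step 1: 1765 EUR × 0.86 = 1517.90 GBP
Step 2: 1517.90 GBP × 189.2 = 287186.68 JPY
Implied rate EUR→JPY = 0.86 × 189.2 = 162.7120
= 287186.68 JPY

287186.68 JPY


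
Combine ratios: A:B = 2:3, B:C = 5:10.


Match B: multiply A:B by 5 → 10:15
Multiply B:C by 3 → 15:30
Combined: 10:15:30
GCD = 5
= 2:3:6

2:3:6


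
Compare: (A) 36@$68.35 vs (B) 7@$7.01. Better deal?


Deal A: $68.35/36 = $1.8986/unit
Deal B: $7.01/7 = $1.0014/unit
B is cheaper per unit
= Deal B

Deal B


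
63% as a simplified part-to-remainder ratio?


63% means 63 parts out of 100; remainder = 37
Part : remainder = 63:37
GCD = 1
= 63:37

63:37


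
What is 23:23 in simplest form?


GCD(23, 23) = 23
23/23 : 23/23
= 1:1

1:1


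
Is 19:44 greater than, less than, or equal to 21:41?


19/44 = 0.4318
21/41 = 0.5122
0.4318 < 0.5122, so 19:44 is less
= less than

less than


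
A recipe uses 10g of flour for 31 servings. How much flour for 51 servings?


Direct proportion: y/x = constant
k = 10/31 ≈ 0.3226
y₂ = k × 51 = 10 × 51 / 31 = 510/31
≈ 16.45

16.45


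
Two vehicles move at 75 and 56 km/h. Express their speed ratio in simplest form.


Ratio = 75:56
GCD = 1
Simplified = 75:56
Time ratio (same distance) = 56:75
Speed ratio = 75:56

75:56


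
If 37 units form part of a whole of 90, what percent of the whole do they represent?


Percentage = (part / whole) × 100
= (37 / 90) × 100
≈ 41.11%

41.11%


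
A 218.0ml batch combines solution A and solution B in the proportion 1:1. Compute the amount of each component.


Total parts = 1 + 1 = 2
solution A: 218.0 × 1/2 = 109.0ml
solution B: 218.0 × 1/2 = 109.0ml
= 109.0ml and 109.0ml

109.0ml and 109.0ml


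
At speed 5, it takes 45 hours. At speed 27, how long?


Inverse proportion: x × y = constant
k = 5 × 45 = 225
y₂ = k / 27 = 225 / 27
= 8.33

8.33


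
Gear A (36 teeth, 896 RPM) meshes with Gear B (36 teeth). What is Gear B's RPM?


Gear ratio = 36:36 = 1:1
RPM_B = RPM_A × (teeth_A / teeth_B)
= 896 × (36/36)
= 896.0 RPM

896.0 RPM


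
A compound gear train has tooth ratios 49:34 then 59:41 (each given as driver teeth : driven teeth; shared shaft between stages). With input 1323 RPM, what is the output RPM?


Stage 1: RPM_B = RPM_A × t_A/t_B = 1323 × 49/34 = 64827/34 ≈ 1906.68
B and C share a shaft → RPM_C = RPM_B
Stage 2: RPM_D = RPM_C × t_C/t_D = RPM_A × (t_A×t_C)/(t_B×t_D)
Overall ratio = (49×59)/(34×41) = 2891/1394
RPM_D = 1323 × 2891/1394 = 3824793/1394
≈ 2743.75 RPM

2743.75 RPM


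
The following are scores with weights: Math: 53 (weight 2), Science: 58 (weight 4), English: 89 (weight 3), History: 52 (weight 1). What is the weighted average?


Numerator = 53×2 + 58×4 + 89×3 + 52×1
= 106 + 232 + 267 + 52
= 657
Total weight = 10
Weighted avg = 657/10
= 65.70

65.70


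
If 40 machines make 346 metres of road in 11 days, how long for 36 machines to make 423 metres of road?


Days ∝ work / workers, so d₂ = d₁ × (m₁/m₂) × (w₂/w₁)
Workers factor (inverse): 40/36 ≈ 1.1111
Work factor (direct): 423/346 ≈ 1.2225
d₂ = 11 × 40/36 × 423/346 = (11 × 40 × 423) / (36 × 346) = 186120/12456
≈ 14.94 days

14.94 days


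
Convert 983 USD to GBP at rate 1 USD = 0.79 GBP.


Amount × rate = 983 × 0.79
= 776.57 GBP

776.57 GBP


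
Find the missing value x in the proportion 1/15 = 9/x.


Cross multiply: 1 × x = 15 × 9
1x = 135
x = 135 / 1
= 135.00

135.00


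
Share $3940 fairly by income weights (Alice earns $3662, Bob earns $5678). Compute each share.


Total income = 3662 + 5678 = $9340
Alice: $3940 × 3662/9340 = $1544.78
Bob: $3940 × 5678/9340 = $2395.22
= Alice: $1544.78, Bob: $2395.22

Alice: $1544.78, Bob: $2395.22


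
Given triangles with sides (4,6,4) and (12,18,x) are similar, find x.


Scale factor = 12/4 = 3
Missing side = 4 × 3
= 12.0

12.0


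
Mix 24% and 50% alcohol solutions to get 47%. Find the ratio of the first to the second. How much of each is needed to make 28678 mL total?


Let x parts of 24% mix with y parts of 50%.
24x + 50y = 47(x + y)
24x + 50y = 47x + 47y
x(24 - 47) = y(47 - 50)
x/y = (50 - 47)/(47 - 24) = 3/23
Simplify: 3:23
Total parts = 26; one part = 28678/26 = 1103.00 mL
24% solution: 3×1103.00 = 3309.00 mL
50% solution: 23×1103.00 = 25369.00 mL
= ratio 3:23; 3309.00 mL and 25369.00 mL

ratio 3:23; 3309.00 mL and 25369.00 mL


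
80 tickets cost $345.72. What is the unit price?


Unit rate = total / quantity
= 345.72 / 80
= $4.32 per unit

$4.32 per unit


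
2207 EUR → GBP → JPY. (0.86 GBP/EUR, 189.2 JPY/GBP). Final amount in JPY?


Step 1: 2207 EUR × 0.86 = 1898.02 GBP
Step 2: 1898.02 GBP × 189.2 = 359105.38 JPY
Implied rate EUR→JPY = 0.86 × 189.2 = 162.7120
= 359105.38 JPY

359105.38 JPY


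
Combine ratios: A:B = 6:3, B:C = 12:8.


Match B: multiply A:B by 12 → 72:36
Multiply B:C by 3 → 36:24
Combined: 72:36:24
GCD = 12
= 6:3:2

6:3:2


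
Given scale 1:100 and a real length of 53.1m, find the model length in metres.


Model size = real / scale
= 53.1 / 100
= 0.5310 m

0.5310 m


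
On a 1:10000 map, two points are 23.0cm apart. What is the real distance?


Real distance = map distance × scale
= 23.0cm × 10000
= 230000 cm = 2300.0 m
= 2.300 km

2.300 km


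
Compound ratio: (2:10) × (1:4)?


Compound ratio = (2×1) : (10×4)
= 2:40
GCD = 2
= 1:20

1:20


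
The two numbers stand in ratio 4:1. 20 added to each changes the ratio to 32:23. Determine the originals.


Let A = 4k, B = 1k.
(4k + 20) / (1k + 20) = 32/23
Cross-multiply: 23(4k + 20) = 32(1k + 20)
92k + 460 = 32k + 640
92k - 32k = 640 - 460
60k = 180
k = 180/60 = 3
A = 4×3 = 12, B = 1×3 = 3
= A = 12, B = 3

A = 12, B = 3


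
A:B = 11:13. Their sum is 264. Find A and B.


Let A = 11k, B = 13k.
11k + 13k = 264
24k = 264 → k = 264/24 = 11
A = 11×11 = 121, B = 13×11 = 143
= A = 121, B = 143

A = 121, B = 143


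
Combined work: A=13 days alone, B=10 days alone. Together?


Rate of A = 1/13 per day
Rate of B = 1/10 per day
Combined rate = 1/13 + 1/10 = 23/130 ≈ 0.1769 per day
Days = 1 / combined rate = 130/23
≈ 5.65 days

5.65 days


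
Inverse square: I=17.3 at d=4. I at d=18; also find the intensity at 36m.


I₁d₁² = I₂d₂²
I at 18m = 17.3 × (4/18)² = 17.3 × 16/324 = 276.8/324 ≈ 0.8543
I at 36m = 17.3 × (4/36)² = 17.3 × 16/1296 = 276.8/1296 ≈ 0.2136
= 0.8543 and 0.2136

0.8543 and 0.2136


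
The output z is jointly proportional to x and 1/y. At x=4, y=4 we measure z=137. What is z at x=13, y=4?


z = k·x/y
Solve for k using the known point: k = z·y/x = 137×4/4 = 548/4 = 137.0000
Now evaluate at x=13, y=4:
z = k × 13 / 4 = (548 × 13) / (4 × 4) = 7124/16
= 445.2500

445.2500


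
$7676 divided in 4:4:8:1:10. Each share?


Total parts = 4 + 4 + 8 + 1 + 10 = 27
Part 1: 7676 × 4/27 = 1137.19
Part 2: 7676 × 4/27 = 1137.19
Part 3: 7676 × 8/27 = 2274.37
Part 4: 7676 × 1/27 = 284.30
Part 5: 7676 × 10/27 = 2842.96
= Part 1: $1137.19, Part 2: $1137.19, Part 3: $2274.37, Part 4: $284.30, Part 5: $2842.96

Part 1: $1137.19, Part 2: $1137.19, Part 3: $2274.37, Part 4: $284.30, Part 5: $2842.96


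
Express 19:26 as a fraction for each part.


Total parts = 19 + 26 = 45
First part: 19/45 = 19/45
Second part: 26/45 = 26/45
= 19/45 and 26/45

19/45 and 26/45


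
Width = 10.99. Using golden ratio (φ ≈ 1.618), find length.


φ = (1 + √5) / 2 ≈ 1.618
Length = width × φ = 10.99 × 1.618 = 17.78182
≈ 17.78

17.78


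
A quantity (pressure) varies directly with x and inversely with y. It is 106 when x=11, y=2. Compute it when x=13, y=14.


z = k·x/y
Solve for k using the known point: k = z·y/x = 106×2/11 = 212/11 ≈ 19.2727
Now evaluate at x=13, y=14:
z = k × 13 / 14 = (212 × 13) / (11 × 14) = 2756/154
≈ 17.8961

17.8961


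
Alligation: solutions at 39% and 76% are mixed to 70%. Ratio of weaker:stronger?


Let x parts of 39% mix with y parts of 76%.
39x + 76y = 70(x + y)
39x + 76y = 70x + 70y
x(39 - 70) = y(70 - 76)
x/y = (76 - 70)/(70 - 39) = 6/31
Simplify: 6:31
= 6:31

6:31


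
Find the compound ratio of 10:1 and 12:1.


Compound ratio = (10×12) : (1×1)
= 120:1
GCD = 1
= 120:1

120:1


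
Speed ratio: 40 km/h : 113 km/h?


Ratio = 40:113
GCD = 1
Simplified = 40:113
Time ratio (same distance) = 113:40
Speed ratio = 40:113

40:113


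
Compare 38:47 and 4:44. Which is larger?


38/47 = 0.8085
4/44 = 0.0909
0.8085 > 0.0909, so 38:47 is greater
= 38:47

38:47


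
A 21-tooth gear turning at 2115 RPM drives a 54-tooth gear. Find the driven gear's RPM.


Gear ratio = 21:54 = 7:18
RPM_B = RPM_A × (teeth_A / teeth_B)
= 2115 × (21/54)
= 822.5 RPM

822.5 RPM


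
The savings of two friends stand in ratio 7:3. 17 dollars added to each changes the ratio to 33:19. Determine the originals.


Let A = 7k, B = 3k.
(7k + 17) / (3k + 17) = 33/19
Cross-multiply: 19(7k + 17) = 33(3k + 17)
133k + 323 = 99k + 561
133k - 99k = 561 - 323
34k = 238
k = 238/34 = 7
A = 7×7 = 49, B = 3×7 = 21
= A = 49, B = 21

A = 49, B = 21


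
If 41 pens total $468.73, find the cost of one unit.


Unit rate = total / quantity
= 468.73 / 41
= $11.43 per unit

$11.43 per unit


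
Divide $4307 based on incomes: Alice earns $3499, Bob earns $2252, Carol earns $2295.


Total income = 3499 + 2252 + 2295 = $8046
Alice: $4307 × 3499/8046 = $1873.00
Bob: $4307 × 2252/8046 = $1205.49
Carol: $4307 × 2295/8046 = $1228.51
= Alice: $1873.00, Bob: $1205.49, Carol: $1228.51

Alice: $1873.00, Bob: $1205.49, Carol: $1228.51


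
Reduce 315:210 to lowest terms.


GCD(315, 210) = 105
315/105 : 210/105
= 3:2

3:2


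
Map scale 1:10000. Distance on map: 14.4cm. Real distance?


Real distance = map distance × scale
= 14.4cm × 10000
= 144000 cm = 1440.0 m
= 1.440 km

1.440 km


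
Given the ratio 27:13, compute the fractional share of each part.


Total parts = 27 + 13 = 40
First part: 27/40 = 27/40
Second part: 13/40 = 13/40
= 27/40 and 13/40

27/40 and 13/40


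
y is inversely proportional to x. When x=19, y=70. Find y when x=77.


Inverse proportion: x × y = constant
k = 19 × 70 = 1330
y₂ = k / 77 = 1330 / 77
= 17.27

17.27


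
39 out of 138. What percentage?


Percentage = (part / whole) × 100
= (39 / 138) × 100
≈ 28.26%

28.26%


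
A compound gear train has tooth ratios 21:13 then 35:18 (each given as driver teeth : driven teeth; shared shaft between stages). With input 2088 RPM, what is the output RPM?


Stage 1: RPM_B = RPM_A × t_A/t_B = 2088 × 21/13 = 43848/13 ≈ 3372.92
B and C share a shaft → RPM_C = RPM_B
Stage 2: RPM_D = RPM_C × t_C/t_D = RPM_A × (t_A×t_C)/(t_B×t_D)
Overall ratio = (21×35)/(13×18) = 735/234
RPM_D = 2088 × 735/234 = 1534680/234
≈ 6558.46 RPM

6558.46 RPM


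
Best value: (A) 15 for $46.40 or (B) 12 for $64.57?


Deal A: $46.40/15 = $3.0933/unit
Deal B: $64.57/12 = $5.3808/unit
A is cheaper per unit
= Deal A

Deal A


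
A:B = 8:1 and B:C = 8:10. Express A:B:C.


Match B: multiply A:B by 8 → 64:8
Multiply B:C by 1 → 8:10
Combined: 64:8:10
GCD = 2
= 32:4:5

32:4:5


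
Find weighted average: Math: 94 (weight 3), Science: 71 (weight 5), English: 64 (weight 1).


Numerator = 94×3 + 71×5 + 64×1
= 282 + 355 + 64
= 701
Total weight = 9
Weighted avg = 701/9
= 77.89

77.89


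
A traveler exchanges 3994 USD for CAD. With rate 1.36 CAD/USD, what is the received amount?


Amount × rate = 3994 × 1.36
= 5431.84 CAD

5431.84 CAD


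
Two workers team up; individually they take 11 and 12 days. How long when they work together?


Rate of A = 1/11 per day
Rate of B = 1/12 per day
Combined rate = 1/11 + 1/12 = 23/132 ≈ 0.1742 per day
Days = 1 / combined rate = 132/23
≈ 5.74 days

5.74 days


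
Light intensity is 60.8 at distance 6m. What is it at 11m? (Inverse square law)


I₁d₁² = I₂d₂²
I₂ = I₁ × (d₁/d₂)²
= 60.8 × (6/11)²
= 60.8 × 36/121
= 2188.8/121
≈ 18.0893

18.0893


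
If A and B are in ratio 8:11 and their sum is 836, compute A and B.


Let A = 8k, B = 11k.
8k + 11k = 836
19k = 836 → k = 836/19 = 44
A = 8×44 = 352, B = 11×44 = 484
= A = 352, B = 484

A = 352, B = 484


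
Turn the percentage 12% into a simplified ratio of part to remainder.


12% means 12 parts out of 100; remainder = 88
Part : remainder = 12:88
GCD = 4
= 3:22

3:22


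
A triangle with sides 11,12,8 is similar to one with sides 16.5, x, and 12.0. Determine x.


Scale factor = 16.5/11 = 1.5
Missing side = 12 × 1.5
= 18.0

18.0


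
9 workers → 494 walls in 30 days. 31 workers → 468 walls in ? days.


Days ∝ work / workers, so d₂ = d₁ × (m₁/m₂) × (w₂/w₁)
Workers factor (inverse): 9/31 ≈ 0.2903
Work factor (direct): 468/494 ≈ 0.9474
d₂ = 30 × 9/31 × 468/494 = (30 × 9 × 468) / (31 × 494) = 126360/15314
≈ 8.25 days

8.25 days


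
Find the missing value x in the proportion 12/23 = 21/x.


Cross multiply: 12 × x = 23 × 21
12x = 483
x = 483 / 12
= 40.25

40.25


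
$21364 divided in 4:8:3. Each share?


Total parts = 4 + 8 + 3 = 15
Part 1: 21364 × 4/15 = 5697.07
Part 2: 21364 × 8/15 = 11394.13
Part 3: 21364 × 3/15 = 4272.80
= Part 1: $5697.07, Part 2: $11394.13, Part 3: $4272.80

Part 1: $5697.07, Part 2: $11394.13, Part 3: $4272.80


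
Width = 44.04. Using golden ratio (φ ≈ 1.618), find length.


φ = (1 + √5) / 2 ≈ 1.618
Length = width × φ = 44.04 × 1.618 = 71.25672
≈ 71.26

71.26


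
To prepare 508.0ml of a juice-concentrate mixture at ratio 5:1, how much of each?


Total parts = 5 + 1 = 6
juice: 508.0 × 5/6 = 423.3ml
concentrate: 508.0 × 1/6 = 84.7ml
= 423.3ml and 84.7ml

423.3ml and 84.7ml


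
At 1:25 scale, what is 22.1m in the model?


Model size = real / scale
= 22.1 / 25
= 0.8840 m

0.8840 m


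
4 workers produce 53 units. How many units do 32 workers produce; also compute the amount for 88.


Direct proportion: y/x = constant
k = 53/4 = 13.2500
y at x=32: k × 32 = 53 × 32 / 4 = 1696/4 = 424.00
y at x=88: k × 88 = 53 × 88 / 4 = 4664/4 = 1166.00
= 424.00 and 1166.00

424.00 and 1166.00


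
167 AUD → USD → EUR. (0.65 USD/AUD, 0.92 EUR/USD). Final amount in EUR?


Step 1: 167 AUD × 0.65 = 108.55 USD
Step 2: 108.55 USD × 0.92 = 99.87 EUR
Implied rate AUD→EUR = 0.65 × 0.92 = 0.5980
= 99.87 EUR

99.87 EUR


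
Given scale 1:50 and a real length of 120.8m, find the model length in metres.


Model size = real / scale
= 120.8 / 50
= 2.4160 m

2.4160 m


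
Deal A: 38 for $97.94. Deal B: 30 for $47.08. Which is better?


Deal A: $97.94/38 = $2.5774/unit
Deal B: $47.08/30 = $1.5693/unit
B is cheaper per unit
= Deal B

Deal B


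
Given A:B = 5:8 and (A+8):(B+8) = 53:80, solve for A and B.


Let A = 5k, B = 8k.
(5k + 8) / (8k + 8) = 53/80
Cross-multiply: 80(5k + 8) = 53(8k + 8)
400k + 640 = 424k + 424
400k - 424k = 424 - 640
-24k = -216
k = -216/-24 = 9
A = 5×9 = 45, B = 8×9 = 72
= A = 45, B = 72

A = 45, B = 72


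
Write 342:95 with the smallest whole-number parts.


GCD(342, 95) = 19
342/19 : 95/19
= 18:5

18:5


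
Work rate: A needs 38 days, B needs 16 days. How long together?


Rate of A = 1/38 per day
Rate of B = 1/16 per day
Combined rate = 1/38 + 1/16 = 54/608 ≈ 0.0888 per day
Days = 1 / combined rate = 608/54
≈ 11.26 days

11.26 days


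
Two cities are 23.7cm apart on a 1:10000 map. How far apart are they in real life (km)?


Real distance = map distance × scale
= 23.7cm × 10000
= 237000 cm = 2370.0 m
= 2.370 km

2.370 km


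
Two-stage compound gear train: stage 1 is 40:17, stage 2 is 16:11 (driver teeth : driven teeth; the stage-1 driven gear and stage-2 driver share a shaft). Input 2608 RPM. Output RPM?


Stage 1: RPM_B = RPM_A × t_A/t_B = 2608 × 40/17 = 104320/17 ≈ 6136.47
B and C share a shaft → RPM_C = RPM_B
Stage 2: RPM_D = RPM_C × t_C/t_D = RPM_A × (t_A×t_C)/(t_B×t_D)
Overall ratio = (40×16)/(17×11) = 640/187
RPM_D = 2608 × 640/187 = 1669120/187
≈ 8925.78 RPM

8925.78 RPM


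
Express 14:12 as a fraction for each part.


Total parts = 14 + 12 = 26
First part: 14/26 = 7/13
Second part: 12/26 = 6/13
= 7/13 and 6/13

7/13 and 6/13


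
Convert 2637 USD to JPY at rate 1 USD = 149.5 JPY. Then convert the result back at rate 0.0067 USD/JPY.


Amount × rate = 2637 × 149.5 = 394231.50 JPY
Round-trip: 394231.50 × 0.0067 = 2641.35 USD
= 394231.50 JPY, then 2641.35 USD

394231.50 JPY, then 2641.35 USD


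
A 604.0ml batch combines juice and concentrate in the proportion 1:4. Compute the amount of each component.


Total parts = 1 + 4 = 5
juice: 604.0 × 1/5 = 120.8ml
concentrate: 604.0 × 4/5 = 483.2ml
= 120.8ml and 483.2ml

120.8ml and 483.2ml


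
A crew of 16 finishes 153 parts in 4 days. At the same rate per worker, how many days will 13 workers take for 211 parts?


Days ∝ work / workers, so d₂ = d₁ × (m₁/m₂) × (w₂/w₁)
Workers factor (inverse): 16/13 ≈ 1.2308
Work factor (direct): 211/153 ≈ 1.3791
d₂ = 4 × 16/13 × 211/153 = (4 × 16 × 211) / (13 × 153) = 13504/1989
≈ 6.79 days

6.79 days


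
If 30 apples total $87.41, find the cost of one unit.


Unit rate = total / quantity
= 87.41 / 30
= $2.91 per unit

$2.91 per unit


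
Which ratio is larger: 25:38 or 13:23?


25/38 = 0.6579
13/23 = 0.5652
0.6579 > 0.5652, so 25:38 is greater
= 25:38

25:38


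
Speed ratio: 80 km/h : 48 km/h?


Ratio = 80:48
GCD = 16
Simplified = 5:3
Time ratio (same distance) = 3:5
Speed ratio = 5:3

5:3


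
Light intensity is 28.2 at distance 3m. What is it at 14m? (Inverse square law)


I₁d₁² = I₂d₂²
I₂ = I₁ × (d₁/d₂)²
= 28.2 × (3/14)²
= 28.2 × 9/196
= 253.8/196
≈ 1.2949

1.2949


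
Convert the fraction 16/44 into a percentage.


Percentage = (part / whole) × 100
= (16 / 44) × 100
≈ 36.36%

36.36%


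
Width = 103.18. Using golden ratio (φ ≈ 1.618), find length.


φ = (1 + √5) / 2 ≈ 1.618
Length = width × φ = 103.18 × 1.618 = 166.94524
≈ 166.95

166.95


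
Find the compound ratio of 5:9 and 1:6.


Compound ratio = (5×1) : (9×6)
= 5:54
GCD = 1
= 5:54

5:54


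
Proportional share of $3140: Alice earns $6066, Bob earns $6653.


Total income = 6066 + 6653 = $12719
Alice: $3140 × 6066/12719 = $1497.54
Bob: $3140 × 6653/12719 = $1642.46
= Alice: $1497.54, Bob: $1642.46

Alice: $1497.54, Bob: $1642.46


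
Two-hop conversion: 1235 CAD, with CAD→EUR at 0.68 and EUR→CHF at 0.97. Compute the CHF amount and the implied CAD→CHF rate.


Step 1: 1235 CAD × 0.68 = 839.80 EUR
Step 2: 839.80 EUR × 0.97 = 814.61 CHF
Implied rate CAD→CHF = 0.68 × 0.97 = 0.6596
= 814.61 CHF; implied rate 0.6596 CHF/CAD

814.61 CHF; implied rate 0.6596 CHF/CAD


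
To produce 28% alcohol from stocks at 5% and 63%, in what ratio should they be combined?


Let x parts of 5% mix with y parts of 63%.
5x + 63y = 28(x + y)
5x + 63y = 28x + 28y
x(5 - 28) = y(28 - 63)
x/y = (63 - 28)/(28 - 5) = 35/23
Simplify: 35:23
= 35:23

35:23


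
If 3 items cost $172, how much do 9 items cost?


Direct proportion: y/x = constant
k = 172/3 ≈ 57.3333
y₂ = k × 9 = 172 × 9 / 3 = 1548/3
= 516.00

516.00


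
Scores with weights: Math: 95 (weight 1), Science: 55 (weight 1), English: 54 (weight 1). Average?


Numerator = 95×1 + 55×1 + 54×1
= 95 + 55 + 54
= 204
Total weight = 3
Weighted avg = 204/3
= 68.00

68.00


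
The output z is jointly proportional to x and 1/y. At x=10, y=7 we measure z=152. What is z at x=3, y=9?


z = k·x/y
Solve for k using the known point: k = z·y/x = 152×7/10 = 1064/10 = 106.4000
Now evaluate at x=3, y=9:
z = k × 3 / 9 = (1064 × 3) / (10 × 9) = 3192/90
≈ 35.4667

35.4667


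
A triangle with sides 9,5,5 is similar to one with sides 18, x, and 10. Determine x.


Scale factor = 18/9 = 2
Missing side = 5 × 2
= 10.0

10.0


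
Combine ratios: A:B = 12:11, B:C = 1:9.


Match B: multiply A:B by 1 → 12:11
Multiply B:C by 11 → 11:99
Combined: 12:11:99
GCD = 1
= 12:11:99

12:11:99


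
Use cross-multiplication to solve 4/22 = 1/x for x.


Cross multiply: 4 × x = 22 × 1
4x = 22
x = 22 / 4
= 5.50

5.50


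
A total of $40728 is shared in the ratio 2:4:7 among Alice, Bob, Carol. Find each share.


Total parts = 2 + 4 + 7 = 13
Alice: 40728 × 2/13 = 6265.85
Bob: 40728 × 4/13 = 12531.69
Carol: 40728 × 7/13 = 21930.46
= Alice: $6265.85, Bob: $12531.69, Carol: $21930.46

Alice: $6265.85, Bob: $12531.69, Carol: $21930.46


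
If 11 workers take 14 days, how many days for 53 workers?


Inverse proportion: x × y = constant
k = 11 × 14 = 154
y₂ = k / 53 = 154 / 53
= 2.91

2.91


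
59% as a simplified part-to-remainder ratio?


59% means 59 parts out of 100; remainder = 41
Part : remainder = 59:41
GCD = 1
= 59:41

59:41


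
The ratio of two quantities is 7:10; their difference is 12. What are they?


Let A = 7k, B = 10k.
10k - 7k = 12
3k = 12 → k = 12/3 = 4
A = 7×4 = 28, B = 10×4 = 40
= A = 28, B = 40

A = 28, B = 40


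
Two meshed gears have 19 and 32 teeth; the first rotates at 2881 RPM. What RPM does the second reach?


Gear ratio = 19:32 = 19:32
RPM_B = RPM_A × (teeth_A / teeth_B)
= 2881 × (19/32)
= 1710.6 RPM

1710.6 RPM


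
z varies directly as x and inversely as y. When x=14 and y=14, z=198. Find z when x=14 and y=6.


z = k·x/y
Solve for k using the known point: k = z·y/x = 198×14/14 = 2772/14 = 198.0000
Now evaluate at x=14, y=6:
z = k × 14 / 6 = (2772 × 14) / (14 × 6) = 38808/84
= 462.0000

462.0000


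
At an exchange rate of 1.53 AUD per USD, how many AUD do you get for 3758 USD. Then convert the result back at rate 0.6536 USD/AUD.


Amount × rate = 3758 × 1.53 = 5749.74 AUD
Round-trip: 5749.74 × 0.6536 = 3758.03 USD
= 5749.74 AUD, then 3758.03 USD

5749.74 AUD, then 3758.03 USD


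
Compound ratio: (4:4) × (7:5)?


Compound ratio = (4×7) : (4×5)
= 28:20
GCD = 4
= 7:5

7:5


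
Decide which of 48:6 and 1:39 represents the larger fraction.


48/6 = 8.0000
1/39 = 0.0256
8.0000 > 0.0256, so 48:6 is greater
= 48:6

48:6


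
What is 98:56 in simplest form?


GCD(98, 56) = 14
98/14 : 56/14
= 7:4

7:4


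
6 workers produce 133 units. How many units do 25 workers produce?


Direct proportion: y/x = constant
k = 133/6 ≈ 22.1667
y₂ = k × 25 = 133 × 25 / 6 = 3325/6
≈ 554.17

554.17


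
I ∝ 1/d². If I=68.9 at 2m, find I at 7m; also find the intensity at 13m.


I₁d₁² = I₂d₂²
I at 7m = 68.9 × (2/7)² = 68.9 × 4/49 = 275.6/49 ≈ 5.6245
I at 13m = 68.9 × (2/13)² = 68.9 × 4/169 = 275.6/169 ≈ 1.6308
= 5.6245 and 1.6308

5.6245 and 1.6308


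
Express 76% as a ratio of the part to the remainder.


76% means 76 parts out of 100; remainder = 24
Part : remainder = 76:24
GCD = 4
= 19:6

19:6


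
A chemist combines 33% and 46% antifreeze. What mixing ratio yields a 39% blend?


Let x parts of 33% mix with y parts of 46%.
33x + 46y = 39(x + y)
33x + 46y = 39x + 39y
x(33 - 39) = y(39 - 46)
x/y = (46 - 39)/(39 - 33) = 7/6
Simplify: 7:6
= 7:6

7:6


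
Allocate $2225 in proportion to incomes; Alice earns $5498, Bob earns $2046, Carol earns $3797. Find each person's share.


Total income = 5498 + 2046 + 3797 = $11341
Alice: $2225 × 5498/11341 = $1078.66
Bob: $2225 × 2046/11341 = $401.41
Carol: $2225 × 3797/11341 = $744.94
= Alice: $1078.66, Bob: $401.41, Carol: $744.94

Alice: $1078.66, Bob: $401.41, Carol: $744.94


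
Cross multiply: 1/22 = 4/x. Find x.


Cross multiply: 1 × x = 22 × 4
1x = 88
x = 88 / 1
= 88.00

88.00


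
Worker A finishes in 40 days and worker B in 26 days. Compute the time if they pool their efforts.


Rate of A = 1/40 per day
Rate of B = 1/26 per day
Combined rate = 1/40 + 1/26 = 66/1040 ≈ 0.0635 per day
Days = 1 / combined rate = 1040/66
≈ 15.76 days

15.76 days


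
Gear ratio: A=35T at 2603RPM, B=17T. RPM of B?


Gear ratio = 35:17 = 35:17
RPM_B = RPM_A × (teeth_A / teeth_B)
= 2603 × (35/17)
= 5359.1 RPM

5359.1 RPM


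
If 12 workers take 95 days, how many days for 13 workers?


Inverse proportion: x × y = constant
k = 12 × 95 = 1140
y₂ = k / 13 = 1140 / 13
= 87.69

87.69


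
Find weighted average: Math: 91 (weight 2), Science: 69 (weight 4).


Numerator = 91×2 + 69×4
= 182 + 276
= 458
Total weight = 6
Weighted avg = 458/6
= 76.33

76.33


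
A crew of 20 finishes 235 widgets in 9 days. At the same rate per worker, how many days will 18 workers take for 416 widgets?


Days ∝ work / workers, so d₂ = d₁ × (m₁/m₂) × (w₂/w₁)
Workers factor (inverse): 20/18 ≈ 1.1111
Work factor (direct): 416/235 ≈ 1.7702
d₂ = 9 × 20/18 × 416/235 = (9 × 20 × 416) / (18 × 235) = 74880/4230
≈ 17.70 days

17.70 days


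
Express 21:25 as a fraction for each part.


Total parts = 21 + 25 = 46
First part: 21/46 = 21/46
Second part: 25/46 = 25/46
= 21/46 and 25/46

21/46 and 25/46


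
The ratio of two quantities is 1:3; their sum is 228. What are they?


Let A = 1k, B = 3k.
1k + 3k = 228
4k = 228 → k = 228/4 = 57
A = 1×57 = 57, B = 3×57 = 171
= A = 57, B = 171

A = 57, B = 171


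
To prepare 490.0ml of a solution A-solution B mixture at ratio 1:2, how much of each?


Total parts = 1 + 2 = 3
solution A: 490.0 × 1/3 = 163.3ml
solution B: 490.0 × 2/3 = 326.7ml
= 163.3ml and 326.7ml

163.3ml and 326.7ml


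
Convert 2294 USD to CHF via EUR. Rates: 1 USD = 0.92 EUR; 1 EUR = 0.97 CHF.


Step 1: 2294 USD × 0.92 = 2110.48 EUR
Step 2: 2110.48 EUR × 0.97 = 2047.17 CHF
Implied rate USD→CHF = 0.92 × 0.97 = 0.8924
= 2047.17 CHF

2047.17 CHF


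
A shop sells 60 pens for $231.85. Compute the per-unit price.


Unit rate = total / quantity
= 231.85 / 60
= $3.86 per unit

$3.86 per unit


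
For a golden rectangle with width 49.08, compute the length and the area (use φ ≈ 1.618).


φ = (1 + √5) / 2 ≈ 1.618
Length = width × φ = 49.08 × 1.618 = 79.41144
≈ 79.41
Area = width × length = 49.08 × 79.41144 = 3897.5134752 ≈ 3897.51
= Length: 79.41, Area: 3897.51

Length: 79.41, Area: 3897.51


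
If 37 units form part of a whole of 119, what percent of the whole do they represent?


Percentage = (part / whole) × 100
= (37 / 119) × 100
≈ 31.09%

31.09%


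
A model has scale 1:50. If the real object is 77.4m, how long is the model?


Model size = real / scale
= 77.4 / 50
= 1.5480 m

1.5480 m


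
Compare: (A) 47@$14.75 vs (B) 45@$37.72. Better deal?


Deal A: $14.75/47 = $0.3138/unit
Deal B: $37.72/45 = $0.8382/unit
A is cheaper per unit
= Deal A

Deal A


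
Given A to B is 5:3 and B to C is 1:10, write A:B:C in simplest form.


Match B: multiply A:B by 1 → 5:3
Multiply B:C by 3 → 3:30
Combined: 5:3:30
GCD = 1
= 5:3:30

5:3:30


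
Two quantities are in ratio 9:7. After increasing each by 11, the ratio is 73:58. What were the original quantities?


Let A = 9k, B = 7k.
(9k + 11) / (7k + 11) = 73/58
Cross-multiply: 58(9k + 11) = 73(7k + 11)
522k + 638 = 511k + 803
522k - 511k = 803 - 638
11k = 165
k = 165/11 = 15
A = 9×15 = 135, B = 7×15 = 105
= A = 135, B = 105

A = 135, B = 105


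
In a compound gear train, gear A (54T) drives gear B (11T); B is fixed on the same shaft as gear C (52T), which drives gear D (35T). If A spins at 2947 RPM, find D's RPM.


Stage 1: RPM_B = RPM_A × t_A/t_B = 2947 × 54/11 = 159138/11 ≈ 14467.09
B and C share a shaft → RPM_C = RPM_B
Stage 2: RPM_D = RPM_C × t_C/t_D = RPM_A × (t_A×t_C)/(t_B×t_D)
Overall ratio = (54×52)/(11×35) = 2808/385
RPM_D = 2947 × 2808/385 = 8275176/385
≈ 21493.96 RPM

21493.96 RPM


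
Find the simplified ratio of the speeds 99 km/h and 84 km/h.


Ratio = 99:84
GCD = 3
Simplified = 33:28
Time ratio (same distance) = 28:33
Speed ratio = 33:28

33:28


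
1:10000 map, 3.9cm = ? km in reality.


Real distance = map distance × scale
= 3.9cm × 10000
= 39000 cm = 390.0 m
= 0.390 km

0.390 km


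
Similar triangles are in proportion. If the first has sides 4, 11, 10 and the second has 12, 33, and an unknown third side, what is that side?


Scale factor = 12/4 = 3
Missing side = 10 × 3
= 30.0

30.0


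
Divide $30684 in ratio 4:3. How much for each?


Total parts = 4 + 3 = 7
Part 1: 30684 × 4/7 = 17533.71
Part 2: 30684 × 3/7 = 13150.29
= Part 1: $17533.71, Part 2: $13150.29

Part 1: $17533.71, Part 2: $13150.29


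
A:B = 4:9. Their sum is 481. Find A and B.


Let A = 4k, B = 9k.
4k + 9k = 481
13k = 481 → k = 481/13 = 37
A = 4×37 = 148, B = 9×37 = 333
= A = 148, B = 333

A = 148, B = 333


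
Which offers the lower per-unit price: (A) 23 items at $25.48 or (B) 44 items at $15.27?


Deal A: $25.48/23 = $1.1078/unit
Deal B: $15.27/44 = $0.3470/unit
B is cheaper per unit
= Deal B

Deal B


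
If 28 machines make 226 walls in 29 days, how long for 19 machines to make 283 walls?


Days ∝ work / workers, so d₂ = d₁ × (m₁/m₂) × (w₂/w₁)
Workers factor (inverse): 28/19 ≈ 1.4737
Work factor (direct): 283/226 ≈ 1.2522
d₂ = 29 × 28/19 × 283/226 = (29 × 28 × 283) / (19 × 226) = 229796/4294
≈ 53.52 days

53.52 days


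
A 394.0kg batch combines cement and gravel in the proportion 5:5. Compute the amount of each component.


Total parts = 5 + 5 = 10
cement: 394.0 × 5/10 = 197.0kg
gravel: 394.0 × 5/10 = 197.0kg
= 197.0kg and 197.0kg

197.0kg and 197.0kg


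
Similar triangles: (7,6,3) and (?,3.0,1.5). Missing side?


Scale factor = 3.0/6 = 0.5
Missing side = 7 × 0.5
= 3.5

3.5


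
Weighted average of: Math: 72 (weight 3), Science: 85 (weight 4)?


Numerator = 72×3 + 85×4
= 216 + 340
= 556
Total weight = 7
Weighted avg = 556/7
= 79.43

79.43
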